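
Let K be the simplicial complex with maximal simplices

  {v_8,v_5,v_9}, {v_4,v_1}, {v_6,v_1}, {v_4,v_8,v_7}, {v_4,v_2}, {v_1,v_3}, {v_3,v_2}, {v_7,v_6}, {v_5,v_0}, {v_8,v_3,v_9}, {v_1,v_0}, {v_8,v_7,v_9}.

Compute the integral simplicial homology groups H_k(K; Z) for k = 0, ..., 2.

Take the total order v_0 < v_1 < v_2 < v_3 < v_4 < v_5 < v_6 < v_7 < v_8 < v_9 on the vertex set. Then K (dimension 2) consists of the simplices:

  0-simplices (10): [v_0], [v_1], [v_2], [v_3], [v_4], [v_5], [v_6], [v_7], [v_8], [v_9]
  1-simplices (17): (17 of them)
  2-simplices (4): [v_3,v_8,v_9], [v_4,v_7,v_8], [v_5,v_8,v_9], [v_7,v_8,v_9]

Hence C_0 ≅ Z^10, C_1 ≅ Z^17, C_2 ≅ Z^4.

Boundary ∂_1: C_1 → C_0 is given by ∂[p,q] = [q] − [p].
The resulting 10×17 matrix has rank 9, and its Smith normal form has invariant factors (1,1,1,1,1,1,1,1,1).

Boundary ∂_2: C_2 → C_1 acts by ∂[p,q,r] = [q,r] − [p,r] + [p,q]. For instance
  ∂[v_5,v_8,v_9] = [v_8,v_9] − [v_5,v_9] + [v_5,v_8],
  ∂[v_7,v_8,v_9] = [v_8,v_9] − [v_7,v_9] + [v_7,v_8].
As a 17×4 matrix over Z this has rank 4, with invariant factors (1,1,1,1).

Now H_k = ker ∂_k / im ∂_{k+1}, so:

  H_0: rank C_0 − rank ∂_1 = 10 − 9 = 1, and the invariant factors of ∂_1 are all 1, so H_0 ≅ Z.
  H_1: rank ker ∂_1 − rank ∂_2 = (17 − 9) − 4 = 4, and the invariant factors of ∂_2 are all 1, so H_1 ≅ Z^4.
  H_2: rank ker ∂_2 − rank ∂_3 = (4 − 4) − 0 = 0, and there is no ∂_3, so H_2 ≅ 0.

H_0 = Z,  H_1 = Z^4,  H_2 = 0.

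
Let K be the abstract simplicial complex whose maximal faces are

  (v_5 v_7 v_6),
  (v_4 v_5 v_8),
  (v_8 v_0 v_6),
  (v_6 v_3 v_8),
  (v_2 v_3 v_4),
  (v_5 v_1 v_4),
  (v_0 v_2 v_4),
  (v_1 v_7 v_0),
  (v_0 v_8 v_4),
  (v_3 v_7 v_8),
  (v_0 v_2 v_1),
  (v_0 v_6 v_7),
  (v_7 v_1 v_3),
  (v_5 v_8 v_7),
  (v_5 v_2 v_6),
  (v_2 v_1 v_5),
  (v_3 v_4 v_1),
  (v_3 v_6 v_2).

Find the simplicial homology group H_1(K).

H_1 = Z ⊕ Z/2Z.

We work with the vertex ordering v_0 < v_1 < v_2 < v_3 < v_4 < v_5 < v_6 < v_7 < v_8. The simplices of K, each written with vertices in increasing order, are:

  0-simplices (9): [v_0], [v_1], [v_2], [v_3], [v_4], [v_5], [v_6], [v_7], [v_8]
  1-simplices (27): (27 of them)
  2-simplices (18): (18 of them)

so the chain groups are C_0 ≅ Z^9, C_1 ≅ Z^27, C_2 ≅ Z^18.

∂_1: C_1 → C_0 maps an edge to its endpoints' difference, ∂[p,q] = q − p. For instance
  ∂[v_0,v_8] = [v_8] − [v_0].
The resulting 9×27 matrix has rank 8, and its Smith normal form has invariant factors (1,1,1,1,1,1,1,1).

The boundary map ∂_2: C_2 → C_1 acts by ∂[p,q,r] = [q,r] − [p,r] + [p,q]. For instance
  ∂[v_3,v_7,v_8] = [v_7,v_8] − [v_3,v_8] + [v_3,v_7],
  ∂[v_0,v_1,v_2] = [v_1,v_2] − [v_0,v_2] + [v_0,v_1].
The resulting 27×18 matrix has rank 18, and its Smith normal form has invariant factors (1,1,1,1,1,1,1,1,1,1,1,1,1,1,1,1,1,2).

Reading off H_k = ker ∂_k / im ∂_{k+1}:

  H_1: rank ker ∂_1 − rank ∂_2 = (27 − 8) − 18 = 1, and ∂_2 has invariant factor 2 > 1, so H_1 = Z ⊕ Z/2Z.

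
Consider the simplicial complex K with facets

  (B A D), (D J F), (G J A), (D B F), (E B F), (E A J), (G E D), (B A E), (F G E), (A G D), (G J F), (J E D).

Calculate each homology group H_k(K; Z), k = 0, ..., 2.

Fix the vertex order A < B < D < E < F < G < J and write every simplex with vertices in increasing order. Then dim K = 2 and the simplices of K are:

  0-simplices (7): A, B, D, E, F, G, J
  1-simplices (18): AB, AD, AE, AG, AJ, BD, BE, BF, DE, DF, DG, DJ, EF, EG, EJ, FG, FJ, GJ
  2-simplices (12): ABD, ABE, ADG, AEJ, AGJ, BDF, BEF, DEG, DEJ, DFJ, EFG, FGJ

giving chain groups C_0 ≅ Z^7, C_1 ≅ Z^18, C_2 ≅ Z^12.

∂_1: C_1 → C_0 is given by ∂[p,q] = [q] − [p]. For instance
  ∂DG = G − D.
As a 7×18 matrix over Z this has rank 6, with invariant factors (1,1,1,1,1,1).

∂_2: C_2 → C_1 maps a triangle to the signed sum of its edges. For instance
  ∂DEG = EG − DG + DE,
  ∂EFG = FG − EG + EF.
The resulting 18×12 matrix has rank 12, and its Smith normal form has invariant factors (1,1,1,1,1,1,1,1,1,1,1,2).

Now H_k = ker ∂_k / im ∂_{k+1}, so:

  H_0: rank C_0 − rank ∂_1 = 7 − 6 = 1, and the invariant factors of ∂_1 are all 1, so H_0 = Z.
  H_1: rank ker ∂_1 − rank ∂_2 = (18 − 6) − 12 = 0, and ∂_2 has invariant factor 2 > 1, so H_1 = Z/2.
  H_2: rank ker ∂_2 − rank ∂_3 = (12 − 12) − 0 = 0, and there is no ∂_3, so H_2 = 0.

As a check, the Euler characteristic is 7 − 18 + 12 = 1, which agrees with 1 − 0 + 0 = 1.

H_0 ≅ Z,  H_1 ≅ Z/2,  H_2 = 0.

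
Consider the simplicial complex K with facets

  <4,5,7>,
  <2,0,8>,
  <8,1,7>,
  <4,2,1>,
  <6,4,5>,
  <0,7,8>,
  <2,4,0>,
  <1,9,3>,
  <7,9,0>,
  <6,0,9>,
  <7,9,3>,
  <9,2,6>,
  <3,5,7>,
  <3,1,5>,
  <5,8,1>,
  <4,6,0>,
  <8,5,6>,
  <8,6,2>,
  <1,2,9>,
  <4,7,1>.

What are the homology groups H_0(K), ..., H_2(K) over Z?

H_0 = Z,  H_1 = Z ⊕ Z/2,  H_2 = 0.

Fix the vertex order 0 < 1 < 2 < 3 < 4 < 5 < 6 < 7 < 8 < 9 and write every simplex with vertices in increasing order. Then dim K = 2 and the simplices of K are:

  0-simplices (10): [0], [1], [2], [3], [4], [5], [6], [7], [8], [9]
  1-simplices (30): (30 of them)
  2-simplices (20): (20 of them)

Hence C_0 ≅ Z^10, C_1 ≅ Z^30, C_2 ≅ Z^20.

The boundary map ∂_1: C_1 → C_0 sends each edge [p,q] (with p < q) to q − p. For instance
  ∂[2,4] = [4] − [2].
As a 10×30 matrix over Z this has rank 9, with invariant factors (1,1,1,1,1,1,1,1,1).

The boundary map ∂_2: C_2 → C_1 acts by ∂[p,q,r] = [q,r] − [p,r] + [p,q]. For instance
  ∂[0,7,9] = [7,9] − [0,9] + [0,7],
  ∂[1,2,9] = [2,9] − [1,9] + [1,2].
This gives a 30×20 integer matrix of rank 20; reducing to Smith normal form yields diagonal entries (1,1,1,1,1,1,1,1,1,1,1,1,1,1,1,1,1,1,1,2).

Reading off H_k = ker ∂_k / im ∂_{k+1}:

  H_0: rank C_0 − rank ∂_1 = 10 − 9 = 1, and the invariant factors of ∂_1 are all 1, so H_0 = Z.
  H_1: rank ker ∂_1 − rank ∂_2 = (30 − 9) − 20 = 1, and ∂_2 has invariant factor 2 > 1, so H_1 = Z ⊕ Z/2.
  H_2: rank ker ∂_2 − rank ∂_3 = (20 − 20) − 0 = 0, and there is no ∂_3, so H_2 = 0.

As a check, the Euler characteristic is 10 − 30 + 20 = 0, which agrees with 1 − 1 + 0 = 0.
(K is a triangulation of the Klein bottle.)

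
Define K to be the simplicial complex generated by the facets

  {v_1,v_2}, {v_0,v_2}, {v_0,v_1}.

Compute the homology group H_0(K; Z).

K has 3 vertices, 3 edges.
rank ∂_0 = 0, rank ∂_1 = 2 ⇒ b_0 = 3 − 0 − 2 = 1; all invariant factors of ∂_1 are 1 so no torsion. So H_0 = Z.

H_0 ≅ Z.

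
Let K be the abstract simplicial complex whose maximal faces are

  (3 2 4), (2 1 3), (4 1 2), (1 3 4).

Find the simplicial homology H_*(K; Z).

K has 4 vertices, 6 edges, 4 triangles.
rank ∂_0 = 0, rank ∂_1 = 3 ⇒ b_0 = 4 − 0 − 3 = 1; all invariant factors of ∂_1 are 1 so no torsion. So H_0 ≅ Z.
rank ∂_1 = 3, rank ∂_2 = 3 ⇒ b_1 = 6 − 3 − 3 = 0; all invariant factors of ∂_2 are 1 so no torsion. So H_1 ≅ 0.
rank ∂_2 = 3, rank ∂_3 = 0 ⇒ b_2 = 4 − 3 − 0 = 1. So H_2 ≅ Z.

H_0 = Z,  H_1 = 0,  H_2 = Z.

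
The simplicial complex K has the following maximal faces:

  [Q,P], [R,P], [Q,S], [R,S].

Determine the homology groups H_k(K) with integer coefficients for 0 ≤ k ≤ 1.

Fix the vertex order P < Q < R < S and write every simplex with vertices in increasing order. Then dim K = 1 and the simplices of K are:

  0-simplices (4): P, Q, R, S
  1-simplices (4): PQ, PR, QS, RS

so the chain groups are C_0 ≅ Z^4, C_1 ≅ Z^4.

∂_1: C_1 → C_0 sends each edge [p,q] (with p < q) to q − p.
As a 4×4 matrix over Z this has rank 3, with invariant factors (1,1,1).

Reading off H_k = ker ∂_k / im ∂_{k+1}:

  H_0: rank C_0 − rank ∂_1 = 4 − 3 = 1, and the invariant factors of ∂_1 are all 1, so H_0 ≅ Z.
  H_1: rank ker ∂_1 − rank ∂_2 = (4 − 3) − 0 = 1, and there is no ∂_2, so H_1 ≅ Z.

As a check, the Euler characteristic is 4 − 4 = 0, which agrees with 1 − 1 = 0.

H_0 = Z,  H_1 = Z.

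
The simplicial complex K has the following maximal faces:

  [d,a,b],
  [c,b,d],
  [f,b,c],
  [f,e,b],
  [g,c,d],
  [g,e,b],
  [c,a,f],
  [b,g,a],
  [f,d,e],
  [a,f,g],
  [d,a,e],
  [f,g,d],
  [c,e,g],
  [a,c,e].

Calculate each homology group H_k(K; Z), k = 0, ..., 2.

H_0 ≅ Z,  H_1 ≅ Z^2,  H_2 ≅ Z.

We work with the vertex ordering a < b < c < d < e < f < g. The simplices of K, each written with vertices in increasing order, are:

  0-simplices (7): a, b, c, d, e, f, g
  1-simplices (21): ab, ac, ad, ae, af, ag, bc, bd, be, bf, bg, cd, ce, cf, cg, de, df, dg, ef, eg, fg
  2-simplices (14): abd, abg, ace, acf, ade, afg, bcd, bcf, bef, beg, cdg, ceg, def, dfg

Hence C_0 ≅ Z^7, C_1 ≅ Z^21, C_2 ≅ Z^14.

Boundary ∂_1: C_1 → C_0 is given by ∂[p,q] = [q] − [p].
This gives a 7×21 integer matrix of rank 6; reducing to Smith normal form yields diagonal entries (1,1,1,1,1,1).

Boundary ∂_2: C_2 → C_1 acts by ∂[p,q,r] = [q,r] − [p,r] + [p,q]. For instance
  ∂cdg = dg − cg + cd,
  ∂abd = bd − ad + ab.
The 21×14 boundary matrix has rank 13 and Smith normal form diag(1,1,1,1,1,1,1,1,1,1,1,1,1).

Computing H_k = (kernel of ∂_k) / (image of ∂_{k+1}):

  H_0: rank C_0 − rank ∂_1 = 7 − 6 = 1, and the invariant factors of ∂_1 are all 1, so H_0 ≅ Z.
  H_1: rank ker ∂_1 − rank ∂_2 = (21 − 6) − 13 = 2, and the invariant factors of ∂_2 are all 1, so H_1 ≅ Z^2.
  H_2: rank ker ∂_2 − rank ∂_3 = (14 − 13) − 0 = 1, and there is no ∂_3, so H_2 ≅ Z.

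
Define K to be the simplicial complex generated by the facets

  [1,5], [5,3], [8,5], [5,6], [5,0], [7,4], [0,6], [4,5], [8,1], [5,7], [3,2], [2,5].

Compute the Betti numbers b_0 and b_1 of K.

Order the vertices as 0 < 1 < 2 < 3 < 4 < 5 < 6 < 7 < 8. Listing each simplex with vertices in this order, K has dimension 1 with simplices:

  0-simplices (9): [0], [1], [2], [3], [4], [5], [6], [7], [8]
  1-simplices (12): [0,5], [0,6], [1,5], [1,8], [2,3], [2,5], [3,5], [4,5], [4,7], [5,6], [5,7], [5,8]

so the chain groups are C_0 ≅ Z^9, C_1 ≅ Z^12.

The boundary map ∂_1: C_1 → C_0 maps an edge to its endpoints' difference, ∂[p,q] = q − p. For instance
  ∂[5,8] = [8] − [5].
The 9×12 boundary matrix has rank 8 and Smith normal form diag(1,1,1,1,1,1,1,1).

From H_k ≅ ker(∂_k) / im(∂_{k+1}) we obtain:

  H_0: rank C_0 − rank ∂_1 = 9 − 8 = 1, and the invariant factors of ∂_1 are all 1, so H_0 ≅ Z.
  H_1: rank ker ∂_1 − rank ∂_2 = (12 − 8) − 0 = 4, and there is no ∂_2, so H_1 ≅ Z^4.

Hence the Betti numbers are b_0 = 1, b_1 = 4.

b_0 = 1, b_1 = 4.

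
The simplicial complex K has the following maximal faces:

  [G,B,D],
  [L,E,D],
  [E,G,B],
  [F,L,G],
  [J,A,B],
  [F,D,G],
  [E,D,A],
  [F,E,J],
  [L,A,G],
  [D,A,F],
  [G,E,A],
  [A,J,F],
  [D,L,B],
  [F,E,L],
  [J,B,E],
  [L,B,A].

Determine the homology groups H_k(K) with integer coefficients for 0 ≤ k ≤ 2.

H_0 ≅ Z,  H_1 ≅ Z^2,  H_2 ≅ Z.

K has 8 vertices, 24 edges, 16 triangles.
rank ∂_0 = 0, rank ∂_1 = 7 ⇒ b_0 = 8 − 0 − 7 = 1; all invariant factors of ∂_1 are 1 so no torsion. So H_0 ≅ Z.
rank ∂_1 = 7, rank ∂_2 = 15 ⇒ b_1 = 24 − 7 − 15 = 2; all invariant factors of ∂_2 are 1 so no torsion. So H_1 ≅ Z^2.
rank ∂_2 = 15, rank ∂_3 = 0 ⇒ b_2 = 16 − 15 − 0 = 1. So H_2 ≅ Z.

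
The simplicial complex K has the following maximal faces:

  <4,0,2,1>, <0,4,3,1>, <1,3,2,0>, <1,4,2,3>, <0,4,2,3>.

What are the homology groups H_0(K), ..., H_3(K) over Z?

H_0 = Z,  H_1 = 0,  H_2 = 0,  H_3 = Z.

Fix the vertex order 0 < 1 < 2 < 3 < 4 and write every simplex with vertices in increasing order. Then dim K = 3 and the simplices of K are:

  0-simplices (5): [0], [1], [2], [3], [4]
  1-simplices (10): [0,1], [0,2], [0,3], [0,4], [1,2], [1,3], [1,4], [2,3], [2,4], [3,4]
  2-simplices (10): [0,1,2], [0,1,3], [0,1,4], [0,2,3], [0,2,4], [0,3,4], [1,2,3], [1,2,4], [1,3,4], [2,3,4]
  3-simplices (5): [0,1,2,3], [0,1,2,4], [0,1,3,4], [0,2,3,4], [1,2,3,4]

giving chain groups C_0 ≅ Z^5, C_1 ≅ Z^10, C_2 ≅ Z^10, C_3 ≅ Z^5.

∂_1: C_1 → C_0 sends each edge [p,q] (with p < q) to q − p. For instance
  ∂[1,2] = [2] − [1].
The 5×10 boundary matrix has rank 4 and Smith normal form diag(1,1,1,1).

Boundary ∂_2: C_2 → C_1 maps a triangle to the signed sum of its edges. For instance
  ∂[0,1,2] = [1,2] − [0,2] + [0,1],
  ∂[1,2,4] = [2,4] − [1,4] + [1,2].
The 10×10 boundary matrix has rank 6 and Smith normal form diag(1,1,1,1,1,1).

Boundary ∂_3: C_3 → C_2 sends each 3-simplex σ to the alternating sum Σ_i (−1)^i (σ with its i-th vertex removed). For instance
  ∂[0,1,2,3] = [1,2,3] − [0,2,3] + [0,1,3] − [0,1,2],
  ∂[0,2,3,4] = [2,3,4] − [0,3,4] + [0,2,4] − [0,2,3].
The resulting 10×5 matrix has rank 4, and its Smith normal form has invariant factors (1,1,1,1).

From H_k ≅ ker(∂_k) / im(∂_{k+1}) we obtain:

  H_0: rank C_0 − rank ∂_1 = 5 − 4 = 1, and the invariant factors of ∂_1 are all 1, so H_0 ≅ Z.
  H_1: rank ker ∂_1 − rank ∂_2 = (10 − 4) − 6 = 0, and the invariant factors of ∂_2 are all 1, so H_1 ≅ 0.
  H_2: rank ker ∂_2 − rank ∂_3 = (10 − 6) − 4 = 0, and the invariant factors of ∂_3 are all 1, so H_2 ≅ 0.
  H_3: rank ker ∂_3 − rank ∂_4 = (5 − 4) − 0 = 1, and there is no ∂_4, so H_3 ≅ Z.

As a check, the Euler characteristic is 5 − 10 + 10 − 5 = 0, which agrees with 1 − 0 + 0 − 1 = 0.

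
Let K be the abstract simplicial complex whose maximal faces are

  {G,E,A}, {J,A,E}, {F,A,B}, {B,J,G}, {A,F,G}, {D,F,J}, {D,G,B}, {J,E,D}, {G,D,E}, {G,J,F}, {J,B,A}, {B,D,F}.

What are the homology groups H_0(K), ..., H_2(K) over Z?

H_0 = Z,  H_1 = Z/2,  H_2 = 0.

We work with the vertex ordering A < B < D < E < F < G < J. The simplices of K, each written with vertices in increasing order, are:

  0-simplices (7): A, B, D, E, F, G, J
  1-simplices (18): AB, AE, AF, AG, AJ, BD, BF, BG, BJ, DE, DF, DG, DJ, EG, EJ, FG, FJ, GJ
  2-simplices (12): ABF, ABJ, AEG, AEJ, AFG, BDF, BDG, BGJ, DEG, DEJ, DFJ, FGJ

giving chain groups C_0 ≅ Z^7, C_1 ≅ Z^18, C_2 ≅ Z^12.

∂_1: C_1 → C_0 sends each edge [p,q] (with p < q) to q − p. For instance
  ∂BF = F − B.
As a 7×18 matrix over Z this has rank 6, with invariant factors (1,1,1,1,1,1).

The boundary map ∂_2: C_2 → C_1 sends each 2-simplex [p,q,r] to [q,r] − [p,r] + [p,q]. For instance
  ∂BDG = DG − BG + BD,
  ∂FGJ = GJ − FJ + FG.
As a 18×12 matrix over Z this has rank 12, with invariant factors (1,1,1,1,1,1,1,1,1,1,1,2).

Computing H_k = (kernel of ∂_k) / (image of ∂_{k+1}):

  H_0: rank C_0 − rank ∂_1 = 7 − 6 = 1, and the invariant factors of ∂_1 are all 1, so H_0 ≅ Z.
  H_1: rank ker ∂_1 − rank ∂_2 = (18 − 6) − 12 = 0, and ∂_2 has invariant factor 2 > 1, so H_1 ≅ Z/2.
  H_2: rank ker ∂_2 − rank ∂_3 = (12 − 12) − 0 = 0, and there is no ∂_3, so H_2 ≅ 0.

As a check, the Euler characteristic is 7 − 18 + 12 = 1, which agrees with 1 − 0 + 0 = 1.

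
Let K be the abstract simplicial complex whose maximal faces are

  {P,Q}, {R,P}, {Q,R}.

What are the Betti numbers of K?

b_0 = 1, b_1 = 1.

We work with the vertex ordering P < Q < R. The simplices of K, each written with vertices in increasing order, are:

  0-simplices (3): P, Q, R
  1-simplices (3): PQ, PR, QR

giving chain groups C_0 ≅ Z^3, C_1 ≅ Z^3.

Boundary ∂_1: C_1 → C_0 is given by ∂[p,q] = [q] − [p]. For instance
  ∂PR = R − P.
The resulting 3×3 matrix has rank 2, and its Smith normal form has invariant factors (1,1).

Reading off H_k = ker ∂_k / im ∂_{k+1}:

  H_0: rank C_0 − rank ∂_1 = 3 − 2 = 1, and the invariant factors of ∂_1 are all 1, so H_0 = Z.
  H_1: rank ker ∂_1 − rank ∂_2 = (3 − 2) − 0 = 1, and there is no ∂_2, so H_1 = Z.

As a check, the Euler characteristic is 3 − 3 = 0, which agrees with 1 − 1 = 0.

Hence the Betti numbers are b_0 = 1, b_1 = 1.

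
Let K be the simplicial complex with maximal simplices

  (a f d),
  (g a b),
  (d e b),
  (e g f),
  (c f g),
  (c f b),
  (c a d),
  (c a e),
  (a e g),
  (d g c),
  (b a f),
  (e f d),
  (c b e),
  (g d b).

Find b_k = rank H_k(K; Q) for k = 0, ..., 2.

Fix the vertex order a < b < c < d < e < f < g and write every simplex with vertices in increasing order. Then dim K = 2 and the simplices of K are:

  0-simplices (7): a, b, c, d, e, f, g
  1-simplices (21): ab, ac, ad, ae, af, ag, bc, bd, be, bf, bg, cd, ce, cf, cg, de, df, dg, ef, eg, fg
  2-simplices (14): abf, abg, acd, ace, adf, aeg, bce, bcf, bde, bdg, cdg, cfg, def, efg

Hence C_0 ≅ Z^7, C_1 ≅ Z^21, C_2 ≅ Z^14.

The boundary map ∂_1: C_1 → C_0 is given by ∂[p,q] = [q] − [p]. For instance
  ∂af = f − a.
As a 7×21 matrix over Z this has rank 6, with invariant factors (1,1,1,1,1,1).

∂_2: C_2 → C_1 acts by ∂[p,q,r] = [q,r] − [p,r] + [p,q]. For instance
  ∂def = ef − df + de,
  ∂adf = df − af + ad.
The resulting 21×14 matrix has rank 13, and its Smith normal form has invariant factors (1,1,1,1,1,1,1,1,1,1,1,1,1).

From H_k ≅ ker(∂_k) / im(∂_{k+1}) we obtain:

  H_0: rank C_0 − rank ∂_1 = 7 − 6 = 1, and the invariant factors of ∂_1 are all 1, so H_0 = Z.
  H_1: rank ker ∂_1 − rank ∂_2 = (21 − 6) − 13 = 2, and the invariant factors of ∂_2 are all 1, so H_1 = Z^2.
  H_2: rank ker ∂_2 − rank ∂_3 = (14 − 13) − 0 = 1, and there is no ∂_3, so H_2 = Z.

(K is a triangulation of the torus T^2.)

Hence the Betti numbers are b_0 = 1, b_1 = 2, b_2 = 1.

b_0 = 1, b_1 = 2, b_2 = 1.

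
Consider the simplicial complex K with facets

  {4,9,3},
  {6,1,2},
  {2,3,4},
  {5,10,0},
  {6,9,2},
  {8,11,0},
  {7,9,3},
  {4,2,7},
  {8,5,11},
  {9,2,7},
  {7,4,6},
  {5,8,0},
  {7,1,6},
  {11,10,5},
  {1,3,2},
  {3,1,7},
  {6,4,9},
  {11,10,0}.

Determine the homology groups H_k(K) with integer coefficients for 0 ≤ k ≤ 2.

H_0 ≅ Z^2,  H_1 ≅ Z/2,  H_2 ≅ Z.

Take the total order 0 < 1 < 2 < 3 < 4 < 5 < 6 < 7 < 8 < 9 < 10 < 11 on the vertex set. Then K (dimension 2) consists of the simplices:

  0-simplices (12): [0], [1], [2], [3], [4], [5], [6], [7], [8], [9], [10], [11]
  1-simplices (27): (27 of them)
  2-simplices (18): (18 of them)

so the chain groups are C_0 ≅ Z^12, C_1 ≅ Z^27, C_2 ≅ Z^18.

The boundary map ∂_1: C_1 → C_0 maps an edge to its endpoints' difference, ∂[p,q] = q − p. For instance
  ∂[5,11] = [11] − [5].
The resulting 12×27 matrix has rank 10, and its Smith normal form has invariant factors (1,1,1,1,1,1,1,1,1,1).

Boundary ∂_2: C_2 → C_1 sends each 2-simplex [p,q,r] to [q,r] − [p,r] + [p,q]. For instance
  ∂[4,6,7] = [6,7] − [4,7] + [4,6],
  ∂[1,6,7] = [6,7] − [1,7] + [1,6].
This gives a 27×18 integer matrix of rank 17; reducing to Smith normal form yields diagonal entries (1,1,1,1,1,1,1,1,1,1,1,1,1,1,1,1,2).

Reading off H_k = ker ∂_k / im ∂_{k+1}:

  H_0: rank C_0 − rank ∂_1 = 12 − 10 = 2, and the invariant factors of ∂_1 are all 1, so H_0 = Z^2.
  H_1: rank ker ∂_1 − rank ∂_2 = (27 − 10) − 17 = 0, and ∂_2 has invariant factor 2 > 1, so H_1 = Z/2.
  H_2: rank ker ∂_2 − rank ∂_3 = (18 − 17) − 0 = 1, and there is no ∂_3, so H_2 = Z.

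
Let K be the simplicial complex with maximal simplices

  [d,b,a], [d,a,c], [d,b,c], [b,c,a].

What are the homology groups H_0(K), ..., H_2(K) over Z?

Fix the vertex order a < b < c < d and write every simplex with vertices in increasing order. Then dim K = 2 and the simplices of K are:

  0-simplices (4): a, b, c, d
  1-simplices (6): ab, ac, ad, bc, bd, cd
  2-simplices (4): abc, abd, acd, bcd

giving chain groups C_0 ≅ Z^4, C_1 ≅ Z^6, C_2 ≅ Z^4.

The boundary map ∂_1: C_1 → C_0 maps an edge to its endpoints' difference, ∂[p,q] = q − p.
The 4×6 boundary matrix has rank 3 and Smith normal form diag(1,1,1).

Boundary ∂_2: C_2 → C_1 acts by ∂[p,q,r] = [q,r] − [p,r] + [p,q]. For instance
  ∂abd = bd − ad + ab,
  ∂acd = cd − ad + ac.
The resulting 6×4 matrix has rank 3, and its Smith normal form has invariant factors (1,1,1).

Now H_k = ker ∂_k / im ∂_{k+1}, so:

  H_0: rank C_0 − rank ∂_1 = 4 − 3 = 1, and the invariant factors of ∂_1 are all 1, so H_0 ≅ Z.
  H_1: rank ker ∂_1 − rank ∂_2 = (6 − 3) − 3 = 0, and the invariant factors of ∂_2 are all 1, so H_1 ≅ 0.
  H_2: rank ker ∂_2 − rank ∂_3 = (4 − 3) − 0 = 1, and there is no ∂_3, so H_2 ≅ Z.

As a check, the Euler characteristic is 4 − 6 + 4 = 2, which agrees with 1 − 0 + 1 = 2.

H_0 ≅ Z,  H_1 = 0,  H_2 ≅ Z.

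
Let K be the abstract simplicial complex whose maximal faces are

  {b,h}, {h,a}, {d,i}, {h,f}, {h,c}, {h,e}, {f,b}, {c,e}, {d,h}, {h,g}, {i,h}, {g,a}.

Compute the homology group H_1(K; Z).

H_1 ≅ Z^4.

K has 9 vertices, 12 edges.
rank ∂_1 = 8, rank ∂_2 = 0 ⇒ b_1 = 12 − 8 − 0 = 4. So H_1 = Z^4.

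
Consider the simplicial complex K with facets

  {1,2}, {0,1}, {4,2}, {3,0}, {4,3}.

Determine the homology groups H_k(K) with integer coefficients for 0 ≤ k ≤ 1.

H_0 = Z,  H_1 = Z.

We work with the vertex ordering 0 < 1 < 2 < 3 < 4. The simplices of K, each written with vertices in increasing order, are:

  0-simplices (5): [0], [1], [2], [3], [4]
  1-simplices (5): [0,1], [0,3], [1,2], [2,4], [3,4]

Hence C_0 ≅ Z^5, C_1 ≅ Z^5.

Boundary ∂_1: C_1 → C_0 sends each edge [p,q] (with p < q) to q − p.
As a 5×5 matrix over Z this has rank 4, with invariant factors (1,1,1,1).

Now H_k = ker ∂_k / im ∂_{k+1}, so:

  H_0: rank C_0 − rank ∂_1 = 5 − 4 = 1, and the invariant factors of ∂_1 are all 1, so H_0 ≅ Z.
  H_1: rank ker ∂_1 − rank ∂_2 = (5 − 4) − 0 = 1, and there is no ∂_2, so H_1 ≅ Z.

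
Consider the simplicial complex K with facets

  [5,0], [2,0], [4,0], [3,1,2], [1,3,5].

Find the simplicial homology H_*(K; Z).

H_0 = Z,  H_1 = Z,  H_2 = 0.

Order the vertices as 0 < 1 < 2 < 3 < 4 < 5. Listing each simplex with vertices in this order, K has dimension 2 with simplices:

  0-simplices (6): [0], [1], [2], [3], [4], [5]
  1-simplices (8): [0,2], [0,4], [0,5], [1,2], [1,3], [1,5], [2,3], [3,5]
  2-simplices (2): [1,2,3], [1,3,5]

Hence C_0 ≅ Z^6, C_1 ≅ Z^8, C_2 ≅ Z^2.

Boundary ∂_1: C_1 → C_0 sends each edge [p,q] (with p < q) to q − p.
As a 6×8 matrix over Z this has rank 5, with invariant factors (1,1,1,1,1).

∂_2: C_2 → C_1 maps a triangle to the signed sum of its edges. For instance
  ∂[1,2,3] = [2,3] − [1,3] + [1,2],
  ∂[1,3,5] = [3,5] − [1,5] + [1,3].
As a 8×2 matrix over Z this has rank 2, with invariant factors (1,1).

Computing H_k = (kernel of ∂_k) / (image of ∂_{k+1}):

  H_0: rank C_0 − rank ∂_1 = 6 − 5 = 1, and the invariant factors of ∂_1 are all 1, so H_0 = Z.
  H_1: rank ker ∂_1 − rank ∂_2 = (8 − 5) − 2 = 1, and the invariant factors of ∂_2 are all 1, so H_1 = Z.
  H_2: rank ker ∂_2 − rank ∂_3 = (2 − 2) − 0 = 0, and there is no ∂_3, so H_2 = 0.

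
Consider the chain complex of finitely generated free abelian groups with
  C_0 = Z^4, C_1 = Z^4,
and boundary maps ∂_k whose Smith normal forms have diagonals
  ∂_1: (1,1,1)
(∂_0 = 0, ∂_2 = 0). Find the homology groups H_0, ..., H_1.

H_0: b_0 = 4 − 0 − 3 = 1; torsion from ∂_1 factors > 1: none. So H_0 = Z.
H_1: b_1 = 4 − 3 − 0 = 1; torsion from ∂_2 factors > 1: none. So H_1 = Z.

H_0 = Z,  H_1 = Z.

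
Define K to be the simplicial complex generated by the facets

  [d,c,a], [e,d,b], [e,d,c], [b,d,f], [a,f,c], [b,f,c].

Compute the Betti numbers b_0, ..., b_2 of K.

b_0 = 1, b_1 = 1, b_2 = 0.

K has 6 vertices, 12 edges, 6 triangles.
rank ∂_0 = 0, rank ∂_1 = 5 ⇒ b_0 = 6 − 0 − 5 = 1; all invariant factors of ∂_1 are 1 so no torsion. So H_0 ≅ Z.
rank ∂_1 = 5, rank ∂_2 = 6 ⇒ b_1 = 12 − 5 − 6 = 1; all invariant factors of ∂_2 are 1 so no torsion. So H_1 ≅ Z.
rank ∂_2 = 6, rank ∂_3 = 0 ⇒ b_2 = 6 − 6 − 0 = 0. So H_2 ≅ 0.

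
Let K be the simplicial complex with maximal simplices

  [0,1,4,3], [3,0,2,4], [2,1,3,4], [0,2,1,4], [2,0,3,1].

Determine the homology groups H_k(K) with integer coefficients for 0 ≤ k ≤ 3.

H_0 ≅ Z,  H_1 = 0,  H_2 = 0,  H_3 ≅ Z.

Fix the vertex order 0 < 1 < 2 < 3 < 4 and write every simplex with vertices in increasing order. Then dim K = 3 and the simplices of K are:

  0-simplices (5): [0], [1], [2], [3], [4]
  1-simplices (10): [0,1], [0,2], [0,3], [0,4], [1,2], [1,3], [1,4], [2,3], [2,4], [3,4]
  2-simplices (10): [0,1,2], [0,1,3], [0,1,4], [0,2,3], [0,2,4], [0,3,4], [1,2,3], [1,2,4], [1,3,4], [2,3,4]
  3-simplices (5): [0,1,2,3], [0,1,2,4], [0,1,3,4], [0,2,3,4], [1,2,3,4]

so the chain groups are C_0 ≅ Z^5, C_1 ≅ Z^10, C_2 ≅ Z^10, C_3 ≅ Z^5.

∂_1: C_1 → C_0 is given by ∂[p,q] = [q] − [p].
This gives a 5×10 integer matrix of rank 4; reducing to Smith normal form yields diagonal entries (1,1,1,1).

∂_2: C_2 → C_1 maps a triangle to the signed sum of its edges. For instance
  ∂[1,2,3] = [2,3] − [1,3] + [1,2],
  ∂[0,3,4] = [3,4] − [0,4] + [0,3].
This gives a 10×10 integer matrix of rank 6; reducing to Smith normal form yields diagonal entries (1,1,1,1,1,1).

The boundary map ∂_3: C_3 → C_2 sends each 3-simplex σ to the alternating sum Σ_i (−1)^i (σ with its i-th vertex removed). For instance
  ∂[0,1,2,3] = [1,2,3] − [0,2,3] + [0,1,3] − [0,1,2],
  ∂[1,2,3,4] = [2,3,4] − [1,3,4] + [1,2,4] − [1,2,3].
The resulting 10×5 matrix has rank 4, and its Smith normal form has invariant factors (1,1,1,1).

From H_k ≅ ker(∂_k) / im(∂_{k+1}) we obtain:

  H_0: rank C_0 − rank ∂_1 = 5 − 4 = 1, and the invariant factors of ∂_1 are all 1, so H_0 = Z.
  H_1: rank ker ∂_1 − rank ∂_2 = (10 − 4) − 6 = 0, and the invariant factors of ∂_2 are all 1, so H_1 = 0.
  H_2: rank ker ∂_2 − rank ∂_3 = (10 − 6) − 4 = 0, and the invariant factors of ∂_3 are all 1, so H_2 = 0.
  H_3: rank ker ∂_3 − rank ∂_4 = (5 − 4) − 0 = 1, and there is no ∂_4, so H_3 = Z.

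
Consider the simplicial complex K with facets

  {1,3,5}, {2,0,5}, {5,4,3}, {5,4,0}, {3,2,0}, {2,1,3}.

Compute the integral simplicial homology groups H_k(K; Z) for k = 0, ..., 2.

K has 6 vertices, 12 edges, 6 triangles.
rank ∂_0 = 0, rank ∂_1 = 5 ⇒ b_0 = 6 − 0 − 5 = 1; all invariant factors of ∂_1 are 1 so no torsion. So H_0 ≅ Z.
rank ∂_1 = 5, rank ∂_2 = 6 ⇒ b_1 = 12 − 5 − 6 = 1; all invariant factors of ∂_2 are 1 so no torsion. So H_1 ≅ Z.
rank ∂_2 = 6, rank ∂_3 = 0 ⇒ b_2 = 6 − 6 − 0 = 0. So H_2 ≅ 0.

H_0 = Z,  H_1 = Z,  H_2 = 0.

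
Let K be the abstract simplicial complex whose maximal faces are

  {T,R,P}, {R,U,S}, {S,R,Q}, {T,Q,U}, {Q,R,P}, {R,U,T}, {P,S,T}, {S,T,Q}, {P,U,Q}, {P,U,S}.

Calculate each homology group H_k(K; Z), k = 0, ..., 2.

H_0 = Z,  H_1 = Z/2,  H_2 = 0.

Order the vertices as P < Q < R < S < T < U. Listing each simplex with vertices in this order, K has dimension 2 with simplices:

  0-simplices (6): P, Q, R, S, T, U
  1-simplices (15): PQ, PR, PS, PT, PU, QR, QS, QT, QU, RS, RT, RU, ST, SU, TU
  2-simplices (10): PQR, PQU, PRT, PST, PSU, QRS, QST, QTU, RSU, RTU

giving chain groups C_0 ≅ Z^6, C_1 ≅ Z^15, C_2 ≅ Z^10.

Boundary ∂_1: C_1 → C_0 maps an edge to its endpoints' difference, ∂[p,q] = q − p. For instance
  ∂PS = S − P.
This gives a 6×15 integer matrix of rank 5; reducing to Smith normal form yields diagonal entries (1,1,1,1,1).

The boundary map ∂_2: C_2 → C_1 acts by ∂[p,q,r] = [q,r] − [p,r] + [p,q]. For instance
  ∂RSU = SU − RU + RS,
  ∂PST = ST − PT + PS.
As a 15×10 matrix over Z this has rank 10, with invariant factors (1,1,1,1,1,1,1,1,1,2).

Computing H_k = (kernel of ∂_k) / (image of ∂_{k+1}):

  H_0: rank C_0 − rank ∂_1 = 6 − 5 = 1, and the invariant factors of ∂_1 are all 1, so H_0 = Z.
  H_1: rank ker ∂_1 − rank ∂_2 = (15 − 5) − 10 = 0, and ∂_2 has invariant factor 2 > 1, so H_1 = Z/2.
  H_2: rank ker ∂_2 − rank ∂_3 = (10 − 10) − 0 = 0, and there is no ∂_3, so H_2 = 0.

As a check, the Euler characteristic is 6 − 15 + 10 = 1, which agrees with 1 − 0 + 0 = 1.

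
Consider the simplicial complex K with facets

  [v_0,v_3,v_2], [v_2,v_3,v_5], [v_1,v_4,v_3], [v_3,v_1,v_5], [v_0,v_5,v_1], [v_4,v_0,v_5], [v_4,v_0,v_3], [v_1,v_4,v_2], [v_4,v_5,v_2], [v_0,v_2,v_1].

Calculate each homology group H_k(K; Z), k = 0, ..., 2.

Take the total order v_0 < v_1 < v_2 < v_3 < v_4 < v_5 on the vertex set. Then K (dimension 2) consists of the simplices:

  0-simplices (6): [v_0], [v_1], [v_2], [v_3], [v_4], [v_5]
  1-simplices (15): (15 of them)
  2-simplices (10): [v_0,v_1,v_2], [v_0,v_1,v_5], [v_0,v_2,v_3], [v_0,v_3,v_4], [v_0,v_4,v_5], [v_1,v_2,v_4], [v_1,v_3,v_4], [v_1,v_3,v_5], [v_2,v_3,v_5], [v_2,v_4,v_5]

Hence C_0 ≅ Z^6, C_1 ≅ Z^15, C_2 ≅ Z^10.

Boundary ∂_1: C_1 → C_0 is given by ∂[p,q] = [q] − [p]. For instance
  ∂[v_1,v_2] = [v_2] − [v_1].
The 6×15 boundary matrix has rank 5 and Smith normal form diag(1,1,1,1,1).

The boundary map ∂_2: C_2 → C_1 sends each 2-simplex [p,q,r] to [q,r] − [p,r] + [p,q]. For instance
  ∂[v_1,v_3,v_5] = [v_3,v_5] − [v_1,v_5] + [v_1,v_3],
  ∂[v_0,v_4,v_5] = [v_4,v_5] − [v_0,v_5] + [v_0,v_4].
This gives a 15×10 integer matrix of rank 10; reducing to Smith normal form yields diagonal entries (1,1,1,1,1,1,1,1,1,2).

From H_k ≅ ker(∂_k) / im(∂_{k+1}) we obtain:

  H_0: rank C_0 − rank ∂_1 = 6 − 5 = 1, and the invariant factors of ∂_1 are all 1, so H_0 ≅ Z.
  H_1: rank ker ∂_1 − rank ∂_2 = (15 − 5) − 10 = 0, and ∂_2 has invariant factor 2 > 1, so H_1 ≅ Z/2.
  H_2: rank ker ∂_2 − rank ∂_3 = (10 − 10) − 0 = 0, and there is no ∂_3, so H_2 ≅ 0.

As a check, the Euler characteristic is 6 − 15 + 10 = 1, which agrees with 1 − 0 + 0 = 1.
(K is a triangulation of the real projective plane RP^2.)

H_0 ≅ Z,  H_1 ≅ Z/2,  H_2 = 0.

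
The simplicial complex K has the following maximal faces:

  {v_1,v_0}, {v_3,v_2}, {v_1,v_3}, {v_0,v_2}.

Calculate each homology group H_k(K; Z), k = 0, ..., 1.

We work with the vertex ordering v_0 < v_1 < v_2 < v_3. The simplices of K, each written with vertices in increasing order, are:

  0-simplices (4): [v_0], [v_1], [v_2], [v_3]
  1-simplices (4): [v_0,v_1], [v_0,v_2], [v_1,v_3], [v_2,v_3]

so the chain groups are C_0 ≅ Z^4, C_1 ≅ Z^4.

The boundary map ∂_1: C_1 → C_0 sends each edge [p,q] (with p < q) to q − p. For instance
  ∂[v_0,v_1] = [v_1] − [v_0].
As a 4×4 matrix over Z this has rank 3, with invariant factors (1,1,1).

Computing H_k = (kernel of ∂_k) / (image of ∂_{k+1}):

  H_0: rank C_0 − rank ∂_1 = 4 − 3 = 1, and the invariant factors of ∂_1 are all 1, so H_0 = Z.
  H_1: rank ker ∂_1 − rank ∂_2 = (4 − 3) − 0 = 1, and there is no ∂_2, so H_1 = Z.

H_0 ≅ Z,  H_1 ≅ Z.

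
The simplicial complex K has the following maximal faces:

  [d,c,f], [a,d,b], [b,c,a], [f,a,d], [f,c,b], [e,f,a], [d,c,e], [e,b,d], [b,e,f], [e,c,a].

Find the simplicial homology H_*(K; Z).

Fix the vertex order a < b < c < d < e < f and write every simplex with vertices in increasing order. Then dim K = 2 and the simplices of K are:

  0-simplices (6): a, b, c, d, e, f
  1-simplices (15): ab, ac, ad, ae, af, bc, bd, be, bf, cd, ce, cf, de, df, ef
  2-simplices (10): abc, abd, ace, adf, aef, bcf, bde, bef, cde, cdf

giving chain groups C_0 ≅ Z^6, C_1 ≅ Z^15, C_2 ≅ Z^10.

Boundary ∂_1: C_1 → C_0 is given by ∂[p,q] = [q] − [p].
This gives a 6×15 integer matrix of rank 5; reducing to Smith normal form yields diagonal entries (1,1,1,1,1).

The boundary map ∂_2: C_2 → C_1 sends each 2-simplex [p,q,r] to [q,r] − [p,r] + [p,q]. For instance
  ∂bef = ef − bf + be,
  ∂bcf = cf − bf + bc.
This gives a 15×10 integer matrix of rank 10; reducing to Smith normal form yields diagonal entries (1,1,1,1,1,1,1,1,1,2).

Reading off H_k = ker ∂_k / im ∂_{k+1}:

  H_0: rank C_0 − rank ∂_1 = 6 − 5 = 1, and the invariant factors of ∂_1 are all 1, so H_0 ≅ Z.
  H_1: rank ker ∂_1 − rank ∂_2 = (15 − 5) − 10 = 0, and ∂_2 has invariant factor 2 > 1, so H_1 ≅ Z/2.
  H_2: rank ker ∂_2 − rank ∂_3 = (10 − 10) − 0 = 0, and there is no ∂_3, so H_2 ≅ 0.

H_0 ≅ Z,  H_1 ≅ Z/2,  H_2 = 0.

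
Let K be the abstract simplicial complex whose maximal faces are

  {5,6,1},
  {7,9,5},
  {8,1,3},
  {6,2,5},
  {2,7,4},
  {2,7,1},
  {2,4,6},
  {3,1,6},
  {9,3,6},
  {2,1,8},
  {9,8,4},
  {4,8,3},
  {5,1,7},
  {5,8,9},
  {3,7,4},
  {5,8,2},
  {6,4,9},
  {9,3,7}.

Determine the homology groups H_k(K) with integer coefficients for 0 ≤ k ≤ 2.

K has 9 vertices, 27 edges, 18 triangles.
rank ∂_0 = 0, rank ∂_1 = 8 ⇒ b_0 = 9 − 0 − 8 = 1; all invariant factors of ∂_1 are 1 so no torsion. So H_0 = Z.
rank ∂_1 = 8, rank ∂_2 = 18 ⇒ b_1 = 27 − 8 − 18 = 1; ∂_2 has invariant factor(s) [2] giving torsion. So H_1 = Z ⊕ Z/2Z.
rank ∂_2 = 18, rank ∂_3 = 0 ⇒ b_2 = 18 − 18 − 0 = 0. So H_2 = 0.

H_0 ≅ Z,  H_1 ≅ Z ⊕ Z/2Z,  H_2 = 0.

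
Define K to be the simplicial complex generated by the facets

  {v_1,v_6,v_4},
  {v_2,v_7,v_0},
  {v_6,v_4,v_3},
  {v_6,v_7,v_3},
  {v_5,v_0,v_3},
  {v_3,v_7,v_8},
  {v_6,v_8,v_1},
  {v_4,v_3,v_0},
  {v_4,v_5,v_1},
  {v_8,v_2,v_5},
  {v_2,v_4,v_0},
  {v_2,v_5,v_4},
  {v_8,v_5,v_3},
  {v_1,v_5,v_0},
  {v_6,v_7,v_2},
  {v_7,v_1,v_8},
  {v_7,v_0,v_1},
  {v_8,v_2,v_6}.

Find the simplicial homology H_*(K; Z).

H_0 = Z,  H_1 = Z ⊕ Z/2Z,  H_2 = 0.

Take the total order v_0 < v_1 < v_2 < v_3 < v_4 < v_5 < v_6 < v_7 < v_8 on the vertex set. Then K (dimension 2) consists of the simplices:

  0-simplices (9): [v_0], [v_1], [v_2], [v_3], [v_4], [v_5], [v_6], [v_7], [v_8]
  1-simplices (27): (27 of them)
  2-simplices (18): (18 of them)

Hence C_0 ≅ Z^9, C_1 ≅ Z^27, C_2 ≅ Z^18.

∂_1: C_1 → C_0 sends each edge [p,q] (with p < q) to q − p. For instance
  ∂[v_0,v_4] = [v_4] − [v_0].
This gives a 9×27 integer matrix of rank 8; reducing to Smith normal form yields diagonal entries (1,1,1,1,1,1,1,1).

∂_2: C_2 → C_1 sends each 2-simplex [p,q,r] to [q,r] − [p,r] + [p,q]. For instance
  ∂[v_2,v_6,v_7] = [v_6,v_7] − [v_2,v_7] + [v_2,v_6],
  ∂[v_1,v_6,v_8] = [v_6,v_8] − [v_1,v_8] + [v_1,v_6].
The 27×18 boundary matrix has rank 18 and Smith normal form diag(1,1,1,1,1,1,1,1,1,1,1,1,1,1,1,1,1,2).

Computing H_k = (kernel of ∂_k) / (image of ∂_{k+1}):

  H_0: rank C_0 − rank ∂_1 = 9 − 8 = 1, and the invariant factors of ∂_1 are all 1, so H_0 ≅ Z.
  H_1: rank ker ∂_1 − rank ∂_2 = (27 − 8) − 18 = 1, and ∂_2 has invariant factor 2 > 1, so H_1 ≅ Z ⊕ Z/2Z.
  H_2: rank ker ∂_2 − rank ∂_3 = (18 − 18) − 0 = 0, and there is no ∂_3, so H_2 ≅ 0.

As a check, the Euler characteristic is 9 − 27 + 18 = 0, which agrees with 1 − 1 + 0 = 0.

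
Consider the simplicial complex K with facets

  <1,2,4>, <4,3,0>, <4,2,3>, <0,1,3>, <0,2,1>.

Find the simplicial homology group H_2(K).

Fix the vertex order 0 < 1 < 2 < 3 < 4 and write every simplex with vertices in increasing order. Then dim K = 2 and the simplices of K are:

  0-simplices (5): [0], [1], [2], [3], [4]
  1-simplices (10): [0,1], [0,2], [0,3], [0,4], [1,2], [1,3], [1,4], [2,3], [2,4], [3,4]
  2-simplices (5): [0,1,2], [0,1,3], [0,3,4], [1,2,4], [2,3,4]

Hence C_0 ≅ Z^5, C_1 ≅ Z^10, C_2 ≅ Z^5.

The boundary map ∂_1: C_1 → C_0 sends each edge [p,q] (with p < q) to q − p. For instance
  ∂[2,4] = [4] − [2].
As a 5×10 matrix over Z this has rank 4, with invariant factors (1,1,1,1).

∂_2: C_2 → C_1 sends each 2-simplex [p,q,r] to [q,r] − [p,r] + [p,q]. For instance
  ∂[0,1,3] = [1,3] − [0,3] + [0,1],
  ∂[2,3,4] = [3,4] − [2,4] + [2,3].
This gives a 10×5 integer matrix of rank 5; reducing to Smith normal form yields diagonal entries (1,1,1,1,1).

From H_k ≅ ker(∂_k) / im(∂_{k+1}) we obtain:

  H_2: rank ker ∂_2 − rank ∂_3 = (5 − 5) − 0 = 0, and there is no ∂_3, so H_2 = 0.

H_2 = 0.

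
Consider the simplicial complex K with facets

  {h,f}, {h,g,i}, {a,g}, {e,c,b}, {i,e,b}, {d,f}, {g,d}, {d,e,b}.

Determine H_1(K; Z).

Fix the vertex order a < b < c < d < e < f < g < h < i and write every simplex with vertices in increasing order. Then dim K = 2 and the simplices of K are:

  0-simplices (9): a, b, c, d, e, f, g, h, i
  1-simplices (14): ag, bc, bd, be, bi, ce, de, df, dg, ei, fh, gh, gi, hi
  2-simplices (4): bce, bde, bei, ghi

Hence C_0 ≅ Z^9, C_1 ≅ Z^14, C_2 ≅ Z^4.

The boundary map ∂_1: C_1 → C_0 sends each edge [p,q] (with p < q) to q − p. For instance
  ∂be = e − b.
The resulting 9×14 matrix has rank 8, and its Smith normal form has invariant factors (1,1,1,1,1,1,1,1).

∂_2: C_2 → C_1 maps a triangle to the signed sum of its edges. For instance
  ∂ghi = hi − gi + gh,
  ∂bde = de − be + bd.
The resulting 14×4 matrix has rank 4, and its Smith normal form has invariant factors (1,1,1,1).

From H_k ≅ ker(∂_k) / im(∂_{k+1}) we obtain:

  H_1: rank ker ∂_1 − rank ∂_2 = (14 − 8) − 4 = 2, and the invariant factors of ∂_2 are all 1, so H_1 = Z^2.

H_1 = Z^2.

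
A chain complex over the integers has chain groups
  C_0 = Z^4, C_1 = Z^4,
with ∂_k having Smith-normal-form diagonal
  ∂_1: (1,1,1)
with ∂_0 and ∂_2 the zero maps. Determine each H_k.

H_0 ≅ Z,  H_1 ≅ Z.

H_0: b_0 = 4 − 0 − 3 = 1; torsion from ∂_1 factors > 1: none. So H_0 ≅ Z.
H_1: b_1 = 4 − 3 − 0 = 1; torsion from ∂_2 factors > 1: none. So H_1 ≅ Z.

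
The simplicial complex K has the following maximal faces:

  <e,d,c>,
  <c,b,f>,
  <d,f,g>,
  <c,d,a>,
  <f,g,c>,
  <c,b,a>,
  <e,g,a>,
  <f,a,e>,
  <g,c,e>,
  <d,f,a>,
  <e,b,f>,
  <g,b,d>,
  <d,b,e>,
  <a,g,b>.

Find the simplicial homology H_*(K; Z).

K has 7 vertices, 21 edges, 14 triangles.
rank ∂_0 = 0, rank ∂_1 = 6 ⇒ b_0 = 7 − 0 − 6 = 1; all invariant factors of ∂_1 are 1 so no torsion. So H_0 = Z.
rank ∂_1 = 6, rank ∂_2 = 13 ⇒ b_1 = 21 − 6 − 13 = 2; all invariant factors of ∂_2 are 1 so no torsion. So H_1 = Z^2.
rank ∂_2 = 13, rank ∂_3 = 0 ⇒ b_2 = 14 − 13 − 0 = 1. So H_2 = Z.

H_0 ≅ Z,  H_1 ≅ Z^2,  H_2 ≅ Z.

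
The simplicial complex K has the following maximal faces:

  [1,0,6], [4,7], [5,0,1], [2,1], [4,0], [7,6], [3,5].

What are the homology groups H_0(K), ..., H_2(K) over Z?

H_0 = Z,  H_1 = Z,  H_2 = 0.

Order the vertices as 0 < 1 < 2 < 3 < 4 < 5 < 6 < 7. Listing each simplex with vertices in this order, K has dimension 2 with simplices:

  0-simplices (8): [0], [1], [2], [3], [4], [5], [6], [7]
  1-simplices (10): [0,1], [0,4], [0,5], [0,6], [1,2], [1,5], [1,6], [3,5], [4,7], [6,7]
  2-simplices (2): [0,1,5], [0,1,6]

giving chain groups C_0 ≅ Z^8, C_1 ≅ Z^10, C_2 ≅ Z^2.

Boundary ∂_1: C_1 → C_0 is given by ∂[p,q] = [q] − [p]. For instance
  ∂[1,6] = [6] − [1].
As a 8×10 matrix over Z this has rank 7, with invariant factors (1,1,1,1,1,1,1).

∂_2: C_2 → C_1 acts by ∂[p,q,r] = [q,r] − [p,r] + [p,q]. For instance
  ∂[0,1,6] = [1,6] − [0,6] + [0,1],
  ∂[0,1,5] = [1,5] − [0,5] + [0,1].
As a 10×2 matrix over Z this has rank 2, with invariant factors (1,1).

Computing H_k = (kernel of ∂_k) / (image of ∂_{k+1}):

  H_0: rank C_0 − rank ∂_1 = 8 − 7 = 1, and the invariant factors of ∂_1 are all 1, so H_0 ≅ Z.
  H_1: rank ker ∂_1 − rank ∂_2 = (10 − 7) − 2 = 1, and the invariant factors of ∂_2 are all 1, so H_1 ≅ Z.
  H_2: rank ker ∂_2 − rank ∂_3 = (2 − 2) − 0 = 0, and there is no ∂_3, so H_2 ≅ 0.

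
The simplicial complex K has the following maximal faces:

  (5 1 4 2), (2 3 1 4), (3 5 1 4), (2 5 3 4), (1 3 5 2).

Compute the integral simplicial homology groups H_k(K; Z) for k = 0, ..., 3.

H_0 = Z,  H_1 = 0,  H_2 = 0,  H_3 = Z.

We work with the vertex ordering 1 < 2 < 3 < 4 < 5. The simplices of K, each written with vertices in increasing order, are:

  0-simplices (5): [1], [2], [3], [4], [5]
  1-simplices (10): [1,2], [1,3], [1,4], [1,5], [2,3], [2,4], [2,5], [3,4], [3,5], [4,5]
  2-simplices (10): [1,2,3], [1,2,4], [1,2,5], [1,3,4], [1,3,5], [1,4,5], [2,3,4], [2,3,5], [2,4,5], [3,4,5]
  3-simplices (5): [1,2,3,4], [1,2,3,5], [1,2,4,5], [1,3,4,5], [2,3,4,5]

giving chain groups C_0 ≅ Z^5, C_1 ≅ Z^10, C_2 ≅ Z^10, C_3 ≅ Z^5.

∂_1: C_1 → C_0 is given by ∂[p,q] = [q] − [p]. For instance
  ∂[2,4] = [4] − [2].
The 5×10 boundary matrix has rank 4 and Smith normal form diag(1,1,1,1).

∂_2: C_2 → C_1 maps a triangle to the signed sum of its edges. For instance
  ∂[2,3,4] = [3,4] − [2,4] + [2,3],
  ∂[1,2,4] = [2,4] − [1,4] + [1,2].
As a 10×10 matrix over Z this has rank 6, with invariant factors (1,1,1,1,1,1).

Boundary ∂_3: C_3 → C_2 sends each 3-simplex σ to the alternating sum Σ_i (−1)^i (σ with its i-th vertex removed). For instance
  ∂[1,2,4,5] = [2,4,5] − [1,4,5] + [1,2,5] − [1,2,4],
  ∂[1,2,3,4] = [2,3,4] − [1,3,4] + [1,2,4] − [1,2,3].
This gives a 10×5 integer matrix of rank 4; reducing to Smith normal form yields diagonal entries (1,1,1,1).

From H_k ≅ ker(∂_k) / im(∂_{k+1}) we obtain:

  H_0: rank C_0 − rank ∂_1 = 5 − 4 = 1, and the invariant factors of ∂_1 are all 1, so H_0 = Z.
  H_1: rank ker ∂_1 − rank ∂_2 = (10 − 4) − 6 = 0, and the invariant factors of ∂_2 are all 1, so H_1 = 0.
  H_2: rank ker ∂_2 − rank ∂_3 = (10 − 6) − 4 = 0, and the invariant factors of ∂_3 are all 1, so H_2 = 0.
  H_3: rank ker ∂_3 − rank ∂_4 = (5 − 4) − 0 = 1, and there is no ∂_4, so H_3 = Z.

As a check, the Euler characteristic is 5 − 10 + 10 − 5 = 0, which agrees with 1 − 0 + 0 − 1 = 0.
(K is a triangulation of the 3-sphere S^3.)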